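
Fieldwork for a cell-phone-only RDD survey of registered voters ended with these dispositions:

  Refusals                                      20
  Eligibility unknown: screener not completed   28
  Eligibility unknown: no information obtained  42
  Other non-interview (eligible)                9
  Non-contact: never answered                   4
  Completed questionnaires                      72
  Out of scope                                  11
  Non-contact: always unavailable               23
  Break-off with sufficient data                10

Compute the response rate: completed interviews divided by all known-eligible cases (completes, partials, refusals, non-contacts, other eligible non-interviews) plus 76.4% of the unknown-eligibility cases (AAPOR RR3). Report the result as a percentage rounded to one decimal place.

No answer / not reached = 4 + 23 = 27
Undetermined eligibility = 28 + 42 = 70
Top: 72
Known eligible: 72 + 10 + 20 + 27 + 9 = 138
Estimated eligible among unknowns: 0.7640 × 70 = 53.48
Denom: 138 + 53.48 = 191.48
RR3 = 72 / 191.48 = 0.3760

37.6%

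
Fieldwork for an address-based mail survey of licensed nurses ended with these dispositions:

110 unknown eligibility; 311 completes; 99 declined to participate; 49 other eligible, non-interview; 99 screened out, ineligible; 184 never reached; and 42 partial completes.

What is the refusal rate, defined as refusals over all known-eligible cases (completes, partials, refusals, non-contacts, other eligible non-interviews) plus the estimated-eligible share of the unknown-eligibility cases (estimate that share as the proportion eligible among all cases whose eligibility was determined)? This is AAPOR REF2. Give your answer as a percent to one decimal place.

Top: 99
Known eligible: 311 + 42 + 99 + 184 + 49 = 685
e = 685 / (685 + 99) = 685 / 784 = 0.8737
Eligible share of unknowns: 0.8737 × 110 = 96.11
Denominator: 685 + 96.11 = 781.11
REF2 = 99 / 781.11 = 0.1267

12.7%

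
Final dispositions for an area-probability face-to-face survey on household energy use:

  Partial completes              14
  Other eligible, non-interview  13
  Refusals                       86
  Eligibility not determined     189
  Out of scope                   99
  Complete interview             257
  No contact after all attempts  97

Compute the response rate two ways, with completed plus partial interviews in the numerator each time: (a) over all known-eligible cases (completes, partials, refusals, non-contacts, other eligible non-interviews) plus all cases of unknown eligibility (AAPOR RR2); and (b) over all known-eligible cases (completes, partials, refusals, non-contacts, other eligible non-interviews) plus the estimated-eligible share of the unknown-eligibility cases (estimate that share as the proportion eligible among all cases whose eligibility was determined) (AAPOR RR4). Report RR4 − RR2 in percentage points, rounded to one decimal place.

Numerator: 257 + 14 = 271
Denominator: 257 + 14 + 86 + 97 + 13 + 189 = 656
RR2 = 271 / 656 = 0.4131
Eligible (known): 257 + 14 + 86 + 97 + 13 = 467
e = 467 / (467 + 99) = 467 / 566 = 0.8251
Eligible share of unknowns: 0.8251 × 189 = 155.94
Denominator: 467 + 155.94 = 622.94
RR4 = 271 / 622.94 = 0.4350
Difference = 43.50 − 41.31 = 2.19 percentage points

2.2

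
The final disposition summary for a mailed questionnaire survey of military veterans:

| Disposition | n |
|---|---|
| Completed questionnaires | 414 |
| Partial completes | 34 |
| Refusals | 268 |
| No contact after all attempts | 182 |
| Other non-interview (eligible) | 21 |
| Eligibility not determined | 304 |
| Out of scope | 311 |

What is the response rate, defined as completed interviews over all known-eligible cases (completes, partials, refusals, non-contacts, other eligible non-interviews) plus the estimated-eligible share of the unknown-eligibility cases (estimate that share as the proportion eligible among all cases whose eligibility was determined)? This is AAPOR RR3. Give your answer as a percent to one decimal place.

36.1%

Top = 414
Determined eligible = 414 + 34 + 268 + 182 + 21 = 919
e = 919 / (919 + 311) = 919 / 1230 = 0.7472
Estimated eligible among unknowns = 0.7472 × 304 = 227.15
Base = 919 + 227.15 = 1146.15
RR3 = 414 / 1146.15 = 0.3612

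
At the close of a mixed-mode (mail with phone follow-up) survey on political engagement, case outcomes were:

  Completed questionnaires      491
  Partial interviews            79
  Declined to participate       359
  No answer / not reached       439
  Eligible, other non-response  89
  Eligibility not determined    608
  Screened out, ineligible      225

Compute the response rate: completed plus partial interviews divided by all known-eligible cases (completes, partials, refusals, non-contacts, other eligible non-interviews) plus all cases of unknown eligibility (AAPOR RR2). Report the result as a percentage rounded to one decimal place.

27.6%

Numerator: 491 + 79 = 570
Base: 491 + 79 + 359 + 439 + 89 + 608 = 2065
RR2 = 570 / 2065 = 0.2760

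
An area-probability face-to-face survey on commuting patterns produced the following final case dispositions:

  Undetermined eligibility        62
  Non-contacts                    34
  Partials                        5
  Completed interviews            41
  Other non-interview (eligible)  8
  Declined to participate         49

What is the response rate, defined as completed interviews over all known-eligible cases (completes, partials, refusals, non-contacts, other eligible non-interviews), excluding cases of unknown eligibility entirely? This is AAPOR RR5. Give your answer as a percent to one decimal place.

Numerator = 41
Denominator = 41 + 5 + 49 + 34 + 8 = 137
RR5 = 41 / 137 = 0.2993

29.9%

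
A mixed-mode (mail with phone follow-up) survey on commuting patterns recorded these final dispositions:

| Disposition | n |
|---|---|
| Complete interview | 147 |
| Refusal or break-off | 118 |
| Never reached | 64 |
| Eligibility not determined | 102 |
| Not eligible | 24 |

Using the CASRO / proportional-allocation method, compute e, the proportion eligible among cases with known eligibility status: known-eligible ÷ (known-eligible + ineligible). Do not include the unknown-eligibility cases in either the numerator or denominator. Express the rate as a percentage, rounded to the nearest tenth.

93.2%

Determined eligible = 147 + 118 + 64 = 329
e = 329 / (329 + 24) = 329 / 353 = 0.9320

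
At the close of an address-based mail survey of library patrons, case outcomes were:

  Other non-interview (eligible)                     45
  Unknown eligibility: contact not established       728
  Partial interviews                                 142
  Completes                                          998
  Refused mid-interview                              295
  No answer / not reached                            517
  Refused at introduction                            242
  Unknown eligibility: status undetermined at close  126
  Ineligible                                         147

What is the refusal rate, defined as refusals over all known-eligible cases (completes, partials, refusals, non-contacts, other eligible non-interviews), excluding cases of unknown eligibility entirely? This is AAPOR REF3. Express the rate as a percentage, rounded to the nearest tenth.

Refusals = 242 + 295 = 537
Undetermined eligibility = 728 + 126 = 854
Numerator → 537
Base → 998 + 142 + 537 + 517 + 45 = 2239
REF3 = 537 / 2239 = 0.2398

24.0%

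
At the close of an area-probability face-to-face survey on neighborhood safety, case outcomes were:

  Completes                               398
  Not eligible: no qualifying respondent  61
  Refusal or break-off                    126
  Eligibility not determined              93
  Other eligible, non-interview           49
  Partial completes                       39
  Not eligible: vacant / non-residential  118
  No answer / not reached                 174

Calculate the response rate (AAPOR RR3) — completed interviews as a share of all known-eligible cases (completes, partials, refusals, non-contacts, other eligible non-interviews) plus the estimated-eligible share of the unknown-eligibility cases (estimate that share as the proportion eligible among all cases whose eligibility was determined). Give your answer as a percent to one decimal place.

Not eligible = 61 + 118 = 179
Top = 398
Known eligible = 398 + 39 + 126 + 174 + 49 = 786
e = 786 / (786 + 179) = 786 / 965 = 0.8145
Eligible share of unknowns = 0.8145 × 93 = 75.75
Denom = 786 + 75.75 = 861.75
RR3 = 398 / 861.75 = 0.4619

46.2%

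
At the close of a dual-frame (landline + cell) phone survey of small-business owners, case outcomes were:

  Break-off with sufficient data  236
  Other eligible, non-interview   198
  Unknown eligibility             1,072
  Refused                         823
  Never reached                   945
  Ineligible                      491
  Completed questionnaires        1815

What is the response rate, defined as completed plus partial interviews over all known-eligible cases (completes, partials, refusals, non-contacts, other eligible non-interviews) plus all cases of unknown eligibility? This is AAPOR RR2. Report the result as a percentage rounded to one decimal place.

40.3%

Top: 1815 + 236 = 2051
Denom: 1815 + 236 + 823 + 945 + 198 + 1072 = 5089
RR2 = 2051 / 5089 = 0.4030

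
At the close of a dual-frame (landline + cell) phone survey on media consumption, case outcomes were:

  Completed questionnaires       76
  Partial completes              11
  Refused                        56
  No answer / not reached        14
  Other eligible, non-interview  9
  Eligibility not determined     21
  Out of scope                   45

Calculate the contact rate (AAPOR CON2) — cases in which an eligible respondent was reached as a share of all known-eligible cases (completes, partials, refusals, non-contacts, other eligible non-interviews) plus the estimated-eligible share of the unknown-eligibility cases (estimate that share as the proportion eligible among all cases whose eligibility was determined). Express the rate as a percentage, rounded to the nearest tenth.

Numerator: 76 + 11 + 56 + 9 = 152
Determined eligible: 76 + 11 + 56 + 14 + 9 = 166
e = 166 / (166 + 45) = 166 / 211 = 0.7867
Eligible share of unknowns: 0.7867 × 21 = 16.52
Base: 166 + 16.52 = 182.52
CON2 = 152 / 182.52 = 0.8328

83.3%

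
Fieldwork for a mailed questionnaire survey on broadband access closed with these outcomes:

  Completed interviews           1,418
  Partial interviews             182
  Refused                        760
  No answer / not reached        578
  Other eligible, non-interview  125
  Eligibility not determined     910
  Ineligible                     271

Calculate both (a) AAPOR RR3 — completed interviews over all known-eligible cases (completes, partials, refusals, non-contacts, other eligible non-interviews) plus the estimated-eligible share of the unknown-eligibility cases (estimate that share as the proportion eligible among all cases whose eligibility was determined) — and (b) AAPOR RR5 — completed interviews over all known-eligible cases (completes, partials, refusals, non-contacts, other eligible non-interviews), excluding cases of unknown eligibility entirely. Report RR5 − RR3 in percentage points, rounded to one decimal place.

Numerator = 1418
Eligible (known) = 1418 + 182 + 760 + 578 + 125 = 3063
e = 3063 / (3063 + 271) = 3063 / 3334 = 0.9187
e × U = 0.9187 × 910 = 836.02
Denominator = 3063 + 836.02 = 3899.02
RR3 = 1418 / 3899.02 = 0.3637
Denominator = 1418 + 182 + 760 + 578 + 125 = 3063
RR5 = 1418 / 3063 = 0.4629
Difference = 46.29 − 36.37 = 9.92 percentage points

9.9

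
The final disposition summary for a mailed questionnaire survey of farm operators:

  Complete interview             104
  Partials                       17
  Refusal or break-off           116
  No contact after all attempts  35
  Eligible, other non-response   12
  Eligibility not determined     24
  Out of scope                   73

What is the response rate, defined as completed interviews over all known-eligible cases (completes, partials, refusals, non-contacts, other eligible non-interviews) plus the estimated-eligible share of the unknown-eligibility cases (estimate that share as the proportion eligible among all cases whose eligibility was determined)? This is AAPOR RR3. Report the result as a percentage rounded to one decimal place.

34.3%

Top: 104
Known eligible: 104 + 17 + 116 + 35 + 12 = 284
e = 284 / (284 + 73) = 284 / 357 = 0.7955
e × U: 0.7955 × 24 = 19.09
Denominator: 284 + 19.09 = 303.09
RR3 = 104 / 303.09 = 0.3431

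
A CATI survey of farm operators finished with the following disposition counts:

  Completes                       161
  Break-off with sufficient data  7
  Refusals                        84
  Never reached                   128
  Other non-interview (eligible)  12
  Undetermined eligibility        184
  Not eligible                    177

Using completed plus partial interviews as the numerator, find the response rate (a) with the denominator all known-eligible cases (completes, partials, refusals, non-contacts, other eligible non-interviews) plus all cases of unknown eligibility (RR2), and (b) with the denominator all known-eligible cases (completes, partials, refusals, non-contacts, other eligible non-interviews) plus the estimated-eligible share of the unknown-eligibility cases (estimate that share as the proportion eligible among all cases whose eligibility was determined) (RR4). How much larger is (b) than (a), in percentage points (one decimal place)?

Numerator: 161 + 7 = 168
Denom: 161 + 7 + 84 + 128 + 12 + 184 = 576
RR2 = 168 / 576 = 0.2917
Determined eligible: 161 + 7 + 84 + 128 + 12 = 392
e = 392 / (392 + 177) = 392 / 569 = 0.6889
Estimated eligible among unknowns: 0.6889 × 184 = 126.76
Denom: 392 + 126.76 = 518.76
RR4 = 168 / 518.76 = 0.3238
Difference = 32.38 − 29.17 = 3.21 percentage points

3.2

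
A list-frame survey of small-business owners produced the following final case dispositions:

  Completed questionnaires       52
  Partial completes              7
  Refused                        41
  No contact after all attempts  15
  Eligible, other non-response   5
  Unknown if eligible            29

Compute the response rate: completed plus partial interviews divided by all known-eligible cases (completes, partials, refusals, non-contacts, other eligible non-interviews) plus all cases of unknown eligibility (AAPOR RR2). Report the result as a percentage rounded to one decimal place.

39.6%

Top: 52 + 7 = 59
Base: 52 + 7 + 41 + 15 + 5 + 29 = 149
RR2 = 59 / 149 = 0.3960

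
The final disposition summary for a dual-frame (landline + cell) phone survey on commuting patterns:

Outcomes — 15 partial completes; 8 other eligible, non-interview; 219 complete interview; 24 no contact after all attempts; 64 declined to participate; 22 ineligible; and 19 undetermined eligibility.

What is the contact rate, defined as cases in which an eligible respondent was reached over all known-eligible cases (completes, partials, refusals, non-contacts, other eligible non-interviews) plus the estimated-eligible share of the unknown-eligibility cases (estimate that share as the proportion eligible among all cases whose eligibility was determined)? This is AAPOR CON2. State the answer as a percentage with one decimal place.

Numerator = 219 + 15 + 64 + 8 = 306
Determined eligible = 219 + 15 + 64 + 24 + 8 = 330
e = 330 / (330 + 22) = 330 / 352 = 0.9375
Eligible share of unknowns = 0.9375 × 19 = 17.81
Denom = 330 + 17.81 = 347.81
CON2 = 306 / 347.81 = 0.8798

88.0%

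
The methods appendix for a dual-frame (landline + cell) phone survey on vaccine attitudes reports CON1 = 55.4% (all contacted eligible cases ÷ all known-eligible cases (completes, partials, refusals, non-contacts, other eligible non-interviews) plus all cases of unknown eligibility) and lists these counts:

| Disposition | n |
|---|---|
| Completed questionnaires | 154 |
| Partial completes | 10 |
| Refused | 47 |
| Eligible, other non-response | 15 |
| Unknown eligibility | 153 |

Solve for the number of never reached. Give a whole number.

29

Numerator = 154 + 10 + 47 + 15 = 226
CON1 = 226 / D = 0.554
D = 226 / 0.554 = 407.9
Rest of base = 379
never reached = 407.9 − 379 ≈ 29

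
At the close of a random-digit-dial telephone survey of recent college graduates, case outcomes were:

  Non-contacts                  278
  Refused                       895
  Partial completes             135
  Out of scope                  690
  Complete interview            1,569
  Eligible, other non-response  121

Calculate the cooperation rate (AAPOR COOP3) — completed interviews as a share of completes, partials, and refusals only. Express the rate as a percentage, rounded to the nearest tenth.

Num = 1569
Denominator = 1569 + 135 + 895 = 2599
COOP3 = 1569 / 2599 = 0.6037

60.4%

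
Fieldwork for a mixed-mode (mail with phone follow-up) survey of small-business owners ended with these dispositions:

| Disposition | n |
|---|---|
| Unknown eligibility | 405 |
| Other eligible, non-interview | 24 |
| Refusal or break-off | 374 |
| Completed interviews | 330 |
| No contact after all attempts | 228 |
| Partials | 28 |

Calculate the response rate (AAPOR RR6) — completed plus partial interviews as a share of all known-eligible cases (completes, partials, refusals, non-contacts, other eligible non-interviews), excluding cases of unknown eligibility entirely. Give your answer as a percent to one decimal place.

36.4%

Num → 330 + 28 = 358
Denominator → 330 + 28 + 374 + 228 + 24 = 984
RR6 = 358 / 984 = 0.3638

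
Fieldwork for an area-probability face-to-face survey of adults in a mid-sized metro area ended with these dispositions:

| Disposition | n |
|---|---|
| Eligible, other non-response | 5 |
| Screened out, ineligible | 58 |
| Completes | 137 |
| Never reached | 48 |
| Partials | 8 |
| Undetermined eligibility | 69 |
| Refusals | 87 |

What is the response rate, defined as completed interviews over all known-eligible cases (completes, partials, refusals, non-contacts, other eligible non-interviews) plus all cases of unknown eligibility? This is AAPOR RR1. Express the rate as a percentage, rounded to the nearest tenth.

38.7%

Numerator = 137
Denom = 137 + 8 + 87 + 48 + 5 + 69 = 354
RR1 = 137 / 354 = 0.3870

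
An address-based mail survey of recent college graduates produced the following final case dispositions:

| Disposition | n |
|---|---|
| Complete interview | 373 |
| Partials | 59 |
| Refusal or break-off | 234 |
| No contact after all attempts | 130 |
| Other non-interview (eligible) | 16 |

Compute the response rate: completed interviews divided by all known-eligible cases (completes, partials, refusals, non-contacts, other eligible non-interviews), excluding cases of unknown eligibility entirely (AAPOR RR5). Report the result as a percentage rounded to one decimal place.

45.9%

Top = 373
Denominator = 373 + 59 + 234 + 130 + 16 = 812
RR5 = 373 / 812 = 0.4594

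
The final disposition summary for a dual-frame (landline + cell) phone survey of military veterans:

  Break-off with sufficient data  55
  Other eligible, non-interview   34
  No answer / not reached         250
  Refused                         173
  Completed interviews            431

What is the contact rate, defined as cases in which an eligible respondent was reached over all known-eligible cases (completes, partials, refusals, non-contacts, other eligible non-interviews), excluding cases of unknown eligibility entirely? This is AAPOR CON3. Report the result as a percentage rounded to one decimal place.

Numerator = 431 + 55 + 173 + 34 = 693
Base = 431 + 55 + 173 + 250 + 34 = 943
CON3 = 693 / 943 = 0.7349

73.5%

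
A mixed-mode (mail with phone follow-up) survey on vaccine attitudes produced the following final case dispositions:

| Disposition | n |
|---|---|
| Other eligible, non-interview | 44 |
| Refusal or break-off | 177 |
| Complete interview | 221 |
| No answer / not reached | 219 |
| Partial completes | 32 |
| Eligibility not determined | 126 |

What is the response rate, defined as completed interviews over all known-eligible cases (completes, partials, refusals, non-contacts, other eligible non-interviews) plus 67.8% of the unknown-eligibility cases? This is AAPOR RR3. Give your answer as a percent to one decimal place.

Numerator: 221
Eligible (known): 221 + 32 + 177 + 219 + 44 = 693
Eligible share of unknowns: 0.6780 × 126 = 85.43
Denominator: 693 + 85.43 = 778.43
RR3 = 221 / 778.43 = 0.2839

28.4%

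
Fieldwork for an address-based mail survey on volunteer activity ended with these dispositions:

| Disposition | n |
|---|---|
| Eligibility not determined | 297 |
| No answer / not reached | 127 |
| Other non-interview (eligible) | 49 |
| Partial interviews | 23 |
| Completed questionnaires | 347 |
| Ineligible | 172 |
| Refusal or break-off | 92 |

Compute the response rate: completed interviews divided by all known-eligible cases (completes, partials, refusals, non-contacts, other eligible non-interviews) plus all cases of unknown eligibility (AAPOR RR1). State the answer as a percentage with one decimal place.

37.1%

Top: 347
Denom: 347 + 23 + 92 + 127 + 49 + 297 = 935
RR1 = 347 / 935 = 0.3711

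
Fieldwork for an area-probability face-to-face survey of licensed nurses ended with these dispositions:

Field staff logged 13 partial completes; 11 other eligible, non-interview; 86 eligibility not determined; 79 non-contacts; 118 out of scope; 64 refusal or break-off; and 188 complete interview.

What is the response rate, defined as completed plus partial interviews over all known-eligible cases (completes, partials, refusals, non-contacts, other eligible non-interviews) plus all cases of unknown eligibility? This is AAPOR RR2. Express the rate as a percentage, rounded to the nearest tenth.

45.6%

Top = 188 + 13 = 201
Denom = 188 + 13 + 64 + 79 + 11 + 86 = 441
RR2 = 201 / 441 = 0.4558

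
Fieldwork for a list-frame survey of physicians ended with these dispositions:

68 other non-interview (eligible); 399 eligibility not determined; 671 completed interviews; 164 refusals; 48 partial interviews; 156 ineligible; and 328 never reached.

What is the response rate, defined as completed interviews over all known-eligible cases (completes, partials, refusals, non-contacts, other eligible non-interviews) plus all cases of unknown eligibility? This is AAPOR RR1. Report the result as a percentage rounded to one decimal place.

40.0%

Numerator: 671
Base: 671 + 48 + 164 + 328 + 68 + 399 = 1678
RR1 = 671 / 1678 = 0.3999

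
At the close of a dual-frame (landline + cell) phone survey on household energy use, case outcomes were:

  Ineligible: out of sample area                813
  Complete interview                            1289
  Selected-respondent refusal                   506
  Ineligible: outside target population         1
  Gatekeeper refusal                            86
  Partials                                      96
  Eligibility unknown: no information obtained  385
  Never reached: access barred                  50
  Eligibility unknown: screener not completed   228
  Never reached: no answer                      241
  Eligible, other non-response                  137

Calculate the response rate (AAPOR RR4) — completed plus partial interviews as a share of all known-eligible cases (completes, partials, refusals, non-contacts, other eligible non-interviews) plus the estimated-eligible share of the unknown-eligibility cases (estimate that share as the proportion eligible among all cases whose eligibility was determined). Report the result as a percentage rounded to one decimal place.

48.4%

Declined to participate = 86 + 506 = 592
Non-contacts = 241 + 50 = 291
Unknown eligibility = 228 + 385 = 613
Out of scope = 1 + 813 = 814
Numerator: 1289 + 96 = 1385
Determined eligible: 1289 + 96 + 592 + 291 + 137 = 2405
e = 2405 / (2405 + 814) = 2405 / 3219 = 0.7471
Estimated eligible among unknowns: 0.7471 × 613 = 457.97
Denom: 2405 + 457.97 = 2862.97
RR4 = 1385 / 2862.97 = 0.4838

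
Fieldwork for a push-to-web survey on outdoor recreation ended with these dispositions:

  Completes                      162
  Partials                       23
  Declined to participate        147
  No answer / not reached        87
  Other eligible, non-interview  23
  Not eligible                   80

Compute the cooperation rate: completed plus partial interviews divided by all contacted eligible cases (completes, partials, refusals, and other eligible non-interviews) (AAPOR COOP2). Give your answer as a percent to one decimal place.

52.1%

Top → 162 + 23 = 185
Denominator → 162 + 23 + 147 + 23 = 355
COOP2 = 185 / 355 = 0.5211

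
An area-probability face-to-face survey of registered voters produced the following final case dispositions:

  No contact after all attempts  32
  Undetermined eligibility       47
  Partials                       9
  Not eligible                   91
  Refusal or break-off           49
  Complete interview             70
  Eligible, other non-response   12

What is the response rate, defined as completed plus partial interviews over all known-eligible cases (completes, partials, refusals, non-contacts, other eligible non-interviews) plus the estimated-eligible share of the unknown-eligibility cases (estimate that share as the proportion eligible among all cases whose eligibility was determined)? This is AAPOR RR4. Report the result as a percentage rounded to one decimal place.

39.0%

Num → 70 + 9 = 79
Determined eligible → 70 + 9 + 49 + 32 + 12 = 172
e = 172 / (172 + 91) = 172 / 263 = 0.6540
Estimated eligible among unknowns → 0.6540 × 47 = 30.74
Denom → 172 + 30.74 = 202.74
RR4 = 79 / 202.74 = 0.3897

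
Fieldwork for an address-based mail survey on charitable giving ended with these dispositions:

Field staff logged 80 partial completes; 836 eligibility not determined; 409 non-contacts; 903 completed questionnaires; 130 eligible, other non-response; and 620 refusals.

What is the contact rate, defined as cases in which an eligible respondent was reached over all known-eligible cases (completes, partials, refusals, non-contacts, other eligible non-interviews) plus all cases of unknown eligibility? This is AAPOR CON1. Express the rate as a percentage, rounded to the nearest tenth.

58.2%

Numerator → 903 + 80 + 620 + 130 = 1733
Denominator → 903 + 80 + 620 + 409 + 130 + 836 = 2978
CON1 = 1733 / 2978 = 0.5819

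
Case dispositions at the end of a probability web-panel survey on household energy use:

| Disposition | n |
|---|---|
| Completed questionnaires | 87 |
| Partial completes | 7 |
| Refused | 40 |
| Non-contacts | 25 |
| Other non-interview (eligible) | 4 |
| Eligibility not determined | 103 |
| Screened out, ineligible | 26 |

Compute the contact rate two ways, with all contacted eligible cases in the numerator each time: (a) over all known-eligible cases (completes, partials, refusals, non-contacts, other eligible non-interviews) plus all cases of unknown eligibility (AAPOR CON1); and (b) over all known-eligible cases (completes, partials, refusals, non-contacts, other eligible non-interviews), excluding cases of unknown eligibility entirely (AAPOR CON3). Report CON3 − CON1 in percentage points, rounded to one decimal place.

Numerator = 87 + 7 + 40 + 4 = 138
Denom = 87 + 7 + 40 + 25 + 4 + 103 = 266
CON1 = 138 / 266 = 0.5188
Denom = 87 + 7 + 40 + 25 + 4 = 163
CON3 = 138 / 163 = 0.8466
Difference = 84.66 − 51.88 = 32.78 percentage points

32.8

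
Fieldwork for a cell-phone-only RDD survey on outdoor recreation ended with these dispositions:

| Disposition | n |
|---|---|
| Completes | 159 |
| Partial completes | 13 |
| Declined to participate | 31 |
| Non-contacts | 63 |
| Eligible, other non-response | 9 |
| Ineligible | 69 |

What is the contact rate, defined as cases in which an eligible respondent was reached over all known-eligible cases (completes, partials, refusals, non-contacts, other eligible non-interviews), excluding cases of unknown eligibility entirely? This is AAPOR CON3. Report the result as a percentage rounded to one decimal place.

77.1%

Top → 159 + 13 + 31 + 9 = 212
Base → 159 + 13 + 31 + 63 + 9 = 275
CON3 = 212 / 275 = 0.7709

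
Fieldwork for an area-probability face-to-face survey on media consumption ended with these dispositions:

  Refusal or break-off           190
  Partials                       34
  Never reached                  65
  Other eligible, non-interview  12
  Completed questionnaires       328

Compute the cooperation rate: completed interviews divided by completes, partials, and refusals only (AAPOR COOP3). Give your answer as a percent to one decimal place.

Top → 328
Base → 328 + 34 + 190 = 552
COOP3 = 328 / 552 = 0.5942

59.4%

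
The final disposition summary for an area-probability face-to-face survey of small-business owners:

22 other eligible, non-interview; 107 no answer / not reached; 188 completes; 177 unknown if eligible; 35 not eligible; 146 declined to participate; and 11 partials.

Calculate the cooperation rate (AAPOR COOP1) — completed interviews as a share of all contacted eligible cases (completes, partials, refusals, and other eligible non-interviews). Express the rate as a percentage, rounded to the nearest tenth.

51.2%

Top → 188
Denom → 188 + 11 + 146 + 22 = 367
COOP1 = 188 / 367 = 0.5123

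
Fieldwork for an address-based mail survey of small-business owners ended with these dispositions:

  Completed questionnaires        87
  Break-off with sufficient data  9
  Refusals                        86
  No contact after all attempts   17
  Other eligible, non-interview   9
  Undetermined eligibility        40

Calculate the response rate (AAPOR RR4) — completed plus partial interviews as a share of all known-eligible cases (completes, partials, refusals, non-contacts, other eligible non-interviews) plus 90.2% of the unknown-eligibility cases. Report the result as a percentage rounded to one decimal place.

39.3%

Top → 87 + 9 = 96
Determined eligible → 87 + 9 + 86 + 17 + 9 = 208
e × U → 0.9020 × 40 = 36.08
Base → 208 + 36.08 = 244.08
RR4 = 96 / 244.08 = 0.3933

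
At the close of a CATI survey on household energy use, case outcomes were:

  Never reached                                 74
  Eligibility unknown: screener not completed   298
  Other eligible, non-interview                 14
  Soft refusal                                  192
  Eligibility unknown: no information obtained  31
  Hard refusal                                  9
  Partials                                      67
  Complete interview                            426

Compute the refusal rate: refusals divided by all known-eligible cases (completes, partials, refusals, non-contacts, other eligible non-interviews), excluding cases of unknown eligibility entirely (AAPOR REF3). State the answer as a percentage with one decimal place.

25.7%

Declined to participate = 9 + 192 = 201
Undetermined eligibility = 298 + 31 = 329
Numerator: 201
Denom: 426 + 67 + 201 + 74 + 14 = 782
REF3 = 201 / 782 = 0.2570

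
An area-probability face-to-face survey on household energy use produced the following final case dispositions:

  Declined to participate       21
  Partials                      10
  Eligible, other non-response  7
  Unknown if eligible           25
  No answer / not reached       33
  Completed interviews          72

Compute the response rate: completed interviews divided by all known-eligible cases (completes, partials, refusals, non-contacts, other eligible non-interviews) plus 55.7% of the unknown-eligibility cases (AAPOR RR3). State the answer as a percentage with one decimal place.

Num: 72
Determined eligible: 72 + 10 + 21 + 33 + 7 = 143
Estimated eligible among unknowns: 0.5570 × 25 = 13.93
Denominator: 143 + 13.93 = 156.93
RR3 = 72 / 156.93 = 0.4588

45.9%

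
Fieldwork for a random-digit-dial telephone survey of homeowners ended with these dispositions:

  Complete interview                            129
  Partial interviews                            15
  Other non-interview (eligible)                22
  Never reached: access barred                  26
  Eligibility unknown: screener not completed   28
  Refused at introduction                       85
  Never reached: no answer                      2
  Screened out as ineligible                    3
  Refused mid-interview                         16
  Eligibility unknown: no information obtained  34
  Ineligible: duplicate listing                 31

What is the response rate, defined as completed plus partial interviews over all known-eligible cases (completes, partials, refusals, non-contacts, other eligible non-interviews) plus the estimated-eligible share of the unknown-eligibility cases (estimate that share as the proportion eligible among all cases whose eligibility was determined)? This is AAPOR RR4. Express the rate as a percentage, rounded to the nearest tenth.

41.1%

Refused = 85 + 16 = 101
Never reached = 2 + 26 = 28
Unknown eligibility = 28 + 34 = 62
Not eligible = 3 + 31 = 34
Num: 129 + 15 = 144
Determined eligible: 129 + 15 + 101 + 28 + 22 = 295
e = 295 / (295 + 34) = 295 / 329 = 0.8967
Eligible share of unknowns: 0.8967 × 62 = 55.60
Base: 295 + 55.60 = 350.60
RR4 = 144 / 350.60 = 0.4107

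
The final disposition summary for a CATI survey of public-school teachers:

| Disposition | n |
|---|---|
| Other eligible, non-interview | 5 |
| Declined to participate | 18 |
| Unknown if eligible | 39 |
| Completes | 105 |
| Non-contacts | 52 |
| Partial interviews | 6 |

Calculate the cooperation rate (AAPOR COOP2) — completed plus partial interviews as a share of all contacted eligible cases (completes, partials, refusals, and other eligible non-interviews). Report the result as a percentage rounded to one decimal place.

82.8%

Num: 105 + 6 = 111
Denominator: 105 + 6 + 18 + 5 = 134
COOP2 = 111 / 134 = 0.8284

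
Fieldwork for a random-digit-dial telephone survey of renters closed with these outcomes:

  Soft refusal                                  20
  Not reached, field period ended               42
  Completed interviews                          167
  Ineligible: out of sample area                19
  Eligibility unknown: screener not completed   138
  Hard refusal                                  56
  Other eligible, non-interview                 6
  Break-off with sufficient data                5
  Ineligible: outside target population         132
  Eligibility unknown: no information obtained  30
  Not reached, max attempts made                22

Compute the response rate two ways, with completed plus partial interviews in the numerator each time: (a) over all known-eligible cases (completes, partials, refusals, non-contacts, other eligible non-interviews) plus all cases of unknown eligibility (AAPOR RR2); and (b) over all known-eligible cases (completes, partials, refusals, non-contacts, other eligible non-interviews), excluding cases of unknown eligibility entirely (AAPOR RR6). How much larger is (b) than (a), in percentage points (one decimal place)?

Refusals = 56 + 20 = 76
Non-contacts = 42 + 22 = 64
Unknown if eligible = 138 + 30 = 168
Ineligible = 132 + 19 = 151
Num → 167 + 5 = 172
Denom → 167 + 5 + 76 + 64 + 6 + 168 = 486
RR2 = 172 / 486 = 0.3539
Denom → 167 + 5 + 76 + 64 + 6 = 318
RR6 = 172 / 318 = 0.5409
Difference = 54.09 − 35.39 = 18.70 percentage points

18.7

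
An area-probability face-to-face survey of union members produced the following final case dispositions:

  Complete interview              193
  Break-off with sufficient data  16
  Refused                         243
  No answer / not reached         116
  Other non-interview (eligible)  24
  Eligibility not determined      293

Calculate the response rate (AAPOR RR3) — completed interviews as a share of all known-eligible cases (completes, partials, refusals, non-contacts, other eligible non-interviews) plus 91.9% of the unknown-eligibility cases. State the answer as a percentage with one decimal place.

Top = 193
Known eligible = 193 + 16 + 243 + 116 + 24 = 592
e × U = 0.9190 × 293 = 269.27
Denom = 592 + 269.27 = 861.27
RR3 = 193 / 861.27 = 0.2241

22.4%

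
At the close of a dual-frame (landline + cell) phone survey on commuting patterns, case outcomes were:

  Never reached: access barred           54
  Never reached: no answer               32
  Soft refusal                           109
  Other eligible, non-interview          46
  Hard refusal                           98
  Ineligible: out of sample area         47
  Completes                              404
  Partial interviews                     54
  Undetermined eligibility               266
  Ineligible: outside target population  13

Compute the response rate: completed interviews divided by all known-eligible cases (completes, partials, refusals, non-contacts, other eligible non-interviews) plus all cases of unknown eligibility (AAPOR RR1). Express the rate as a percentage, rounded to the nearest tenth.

38.0%

Refused = 98 + 109 = 207
No contact after all attempts = 32 + 54 = 86
Ineligible = 13 + 47 = 60
Top → 404
Denom → 404 + 54 + 207 + 86 + 46 + 266 = 1063
RR1 = 404 / 1063 = 0.3801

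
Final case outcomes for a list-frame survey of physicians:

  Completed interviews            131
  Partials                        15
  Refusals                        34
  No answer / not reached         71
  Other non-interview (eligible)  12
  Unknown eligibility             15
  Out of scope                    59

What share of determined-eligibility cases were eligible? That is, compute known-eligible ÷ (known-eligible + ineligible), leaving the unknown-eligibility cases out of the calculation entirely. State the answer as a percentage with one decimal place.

Determined eligible = 131 + 15 + 34 + 71 + 12 = 263
e = 263 / (263 + 59) = 263 / 322 = 0.8168

81.7%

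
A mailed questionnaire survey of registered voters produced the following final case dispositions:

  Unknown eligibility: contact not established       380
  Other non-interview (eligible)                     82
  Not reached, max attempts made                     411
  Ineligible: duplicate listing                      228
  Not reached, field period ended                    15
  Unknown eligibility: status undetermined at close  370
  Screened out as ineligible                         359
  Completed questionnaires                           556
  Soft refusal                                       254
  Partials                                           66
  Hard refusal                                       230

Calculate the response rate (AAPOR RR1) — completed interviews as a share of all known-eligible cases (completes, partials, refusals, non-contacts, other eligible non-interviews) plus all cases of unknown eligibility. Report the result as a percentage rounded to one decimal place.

23.5%

Refusals = 230 + 254 = 484
No contact after all attempts = 15 + 411 = 426
Unknown eligibility = 380 + 370 = 750
Out of scope = 359 + 228 = 587
Numerator: 556
Denom: 556 + 66 + 484 + 426 + 82 + 750 = 2364
RR1 = 556 / 2364 = 0.2352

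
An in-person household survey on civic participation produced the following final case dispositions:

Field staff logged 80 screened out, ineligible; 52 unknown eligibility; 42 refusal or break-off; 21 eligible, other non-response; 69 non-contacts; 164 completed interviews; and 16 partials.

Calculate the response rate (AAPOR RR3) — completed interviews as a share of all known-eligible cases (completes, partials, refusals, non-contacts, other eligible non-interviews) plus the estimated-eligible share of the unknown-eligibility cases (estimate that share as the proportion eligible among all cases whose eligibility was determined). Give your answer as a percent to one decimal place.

Num = 164
Determined eligible = 164 + 16 + 42 + 69 + 21 = 312
e = 312 / (312 + 80) = 312 / 392 = 0.7959
Eligible share of unknowns = 0.7959 × 52 = 41.39
Base = 312 + 41.39 = 353.39
RR3 = 164 / 353.39 = 0.4641

46.4%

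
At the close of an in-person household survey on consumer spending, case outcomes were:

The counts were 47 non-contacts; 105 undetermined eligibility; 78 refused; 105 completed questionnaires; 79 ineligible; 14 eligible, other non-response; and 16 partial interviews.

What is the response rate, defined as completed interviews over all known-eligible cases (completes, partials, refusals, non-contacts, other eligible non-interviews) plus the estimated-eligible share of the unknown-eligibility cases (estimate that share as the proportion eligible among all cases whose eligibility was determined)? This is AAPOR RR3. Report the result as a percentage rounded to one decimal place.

Numerator: 105
Determined eligible: 105 + 16 + 78 + 47 + 14 = 260
e = 260 / (260 + 79) = 260 / 339 = 0.7670
Eligible share of unknowns: 0.7670 × 105 = 80.53
Denominator: 260 + 80.53 = 340.53
RR3 = 105 / 340.53 = 0.3083

30.8%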